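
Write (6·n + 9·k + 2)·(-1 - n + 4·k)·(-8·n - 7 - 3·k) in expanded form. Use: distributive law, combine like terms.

106·n^2 + 72·n - 73·k·n + 48·n^3 - 102·k·n^2 - 333·k^2·n + 13·k - 249·k^2 - 108·k^3 + 14

(6·n + 9·k + 2)·(-1 - n + 4·k)·(-8·n - 7 - 3·k)
= (-6·n - 6·n^2 + 24·k·n - 9·k - 9·k·n + 36·k^2 - 2 - 2·n + 8·k)·(-8·n - 7 - 3·k)    [distributive law]
= (-8·n - 6·n^2 + 15·k·n - k + 36·k^2 - 2)·(-8·n - 7 - 3·k)    [combine like terms]
= 64·n^2 + 56·n + 24·k·n + 48·n^3 + 42·n^2 + 18·k·n^2 - 120·k·n^2 - 105·k·n - 45·k^2·n + 8·k·n + 7·k + 3·k^2 - 288·k^2·n - 252·k^2 - 108·k^3 + 16·n + 14 + 6·k    [distributive law]
= 106·n^2 + 72·n - 73·k·n + 48·n^3 - 102·k·n^2 - 333·k^2·n + 13·k - 249·k^2 - 108·k^3 + 14    [combine like terms]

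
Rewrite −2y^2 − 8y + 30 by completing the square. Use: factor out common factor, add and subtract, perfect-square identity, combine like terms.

−2y^2 − 8y + 30
= −2(y^2 + 4y) + 30    [factor out -2 from the y-terms]
= −2(y^2 + 4y + 4 − 4) + 30    [add and subtract 4 inside the bracket]
= −2(y + 2)^2 + 8 + 30    [perfect-square identity]
= −2(y + 2)^2 + 38    [combine constants]

−2(y + 2)^2 + 38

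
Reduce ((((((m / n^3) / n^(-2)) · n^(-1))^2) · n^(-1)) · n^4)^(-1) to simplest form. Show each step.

((((((m / n^3) / n^(-2)) · n^(-1))^2) · n^(-1)) · n^4)^(-1)
= ((((((m / n^3) / n^(-2)) · n^(-1))^2) · n^(-1))^(-1)) · ((n^4)^(-1))    [power of a product]
= ((((((m / n^3) / n^(-2)) · n^(-1))^2)^(-1)) · ((n^(-1))^(-1))) · ((n^4)^(-1))    [power of a product]
= (((((m / n^3) / n^(-2)) · n^(-1))^(-2)) · ((n^(-1))^(-1))) · ((n^4)^(-1))    [power of a power]
= (((((m / n^3) / n^(-2))^(-2)) · ((n^(-1))^(-2))) · ((n^(-1))^(-1))) · ((n^4)^(-1))    [power of a product]
= (((((m / n^3)^(-2)) / ((n^(-2))^(-2))) · ((n^(-1))^(-2))) · ((n^(-1))^(-1))) · ((n^4)^(-1))    [power of a quotient]
= (((((m^(-2)) / ((n^3)^(-2))) / ((n^(-2))^(-2))) · ((n^(-1))^(-2))) · ((n^(-1))^(-1))) · ((n^4)^(-1))    [power of a quotient]
= ((((m^(-2) / n^(-6)) / ((n^(-2))^(-2))) · ((n^(-1))^(-2))) · ((n^(-1))^(-1))) · ((n^4)^(-1))    [power of a power]
= ((((m^(-2) / n^(-6)) / n^4) · ((n^(-1))^(-2))) · ((n^(-1))^(-1))) · ((n^4)^(-1))    [power of a power]
= ((((m^(-2) / n^(-6)) / n^4) · n^2) · ((n^(-1))^(-1))) · ((n^4)^(-1))    [power of a power]
= ((((m^(-2) / n^(-6)) / n^4) · n^2) · n) · ((n^4)^(-1))    [power of a power]
= ((((m^(-2) / n^(-6)) / n^4) · n^2) · n) · n^(-4)    [power of a power]
= m^(-2)·n    [quotient of powers; product of powers]

m^(-2)·n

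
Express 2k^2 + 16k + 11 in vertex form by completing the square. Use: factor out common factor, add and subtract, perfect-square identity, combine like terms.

2(k + 4)^2 - 21

2k^2 + 16k + 11
= 2(k^2 + 8k) + 11    [factor out 2 from the k-terms]
= 2(k^2 + 8k + 16 - 16) + 11    [add and subtract 16 inside the bracket]
= 2(k + 4)^2 - 32 + 11    [perfect-square identity]
= 2(k + 4)^2 - 21    [combine constants]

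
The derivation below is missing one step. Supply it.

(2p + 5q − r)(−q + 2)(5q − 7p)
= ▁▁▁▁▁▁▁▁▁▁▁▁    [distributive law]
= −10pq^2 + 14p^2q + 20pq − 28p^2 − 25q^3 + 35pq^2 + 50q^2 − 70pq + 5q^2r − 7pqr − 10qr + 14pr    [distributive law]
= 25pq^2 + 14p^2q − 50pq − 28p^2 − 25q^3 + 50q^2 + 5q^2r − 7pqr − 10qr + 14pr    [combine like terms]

By distributive law:

(−2pq + 4p − 5q^2 + 10q + qr − 2r)(5q − 7p)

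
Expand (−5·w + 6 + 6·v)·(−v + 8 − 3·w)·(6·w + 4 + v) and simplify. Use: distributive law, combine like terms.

−63·v·w^2 + 142·v·w − 49·v^2·w − 288·w^2 + 56·w + 90·w^3 + 216·v + 18·v^2 + 192 − 6·v^3

(−5·w + 6 + 6·v)·(−v + 8 − 3·w)·(6·w + 4 + v)
= (5·v·w − 40·w + 15·w^2 − 6·v + 48 − 18·w − 6·v^2 + 48·v − 18·v·w)·(6·w + 4 + v)    [distributive law]
= (−13·v·w − 58·w + 15·w^2 + 42·v + 48 − 6·v^2)·(6·w + 4 + v)    [combine like terms]
= −78·v·w^2 − 52·v·w − 13·v^2·w − 348·w^2 − 232·w − 58·v·w + 90·w^3 + 60·w^2 + 15·v·w^2 + 252·v·w + 168·v + 42·v^2 + 288·w + 192 + 48·v − 36·v^2·w − 24·v^2 − 6·v^3    [distributive law]
= −63·v·w^2 + 142·v·w − 49·v^2·w − 288·w^2 + 56·w + 90·w^3 + 216·v + 18·v^2 + 192 − 6·v^3    [combine like terms]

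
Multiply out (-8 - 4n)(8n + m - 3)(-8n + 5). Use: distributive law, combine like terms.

(-8 - 4n)(8n + m - 3)(-8n + 5)
= (-64n - 8m + 24 - 32n² - 4mn + 12n)(-8n + 5)    [distributive law]
= (-52n - 8m + 24 - 32n² - 4mn)(-8n + 5)    [combine like terms]
= 416n² - 260n + 64mn - 40m - 192n + 120 + 256n³ - 160n² + 32mn² - 20mn    [distributive law]
= 256n² - 452n + 44mn - 40m + 120 + 256n³ + 32mn²    [combine like terms]

256n² - 452n + 44mn - 40m + 120 + 256n³ + 32mn²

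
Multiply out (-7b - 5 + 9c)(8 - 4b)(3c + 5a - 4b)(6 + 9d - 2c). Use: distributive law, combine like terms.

-2696bc - 3564bcd + 144bc^2 - 1080ab - 1620abd - 720abc + 864b^2 + 1296b^2d + 1080b^2c + 2052b^2cd - 456b^2c^2 + 840ab^2 + 1260ab^2d - 280ab^2c - 672b^3 - 1008b^3d + 224b^3c - 720c - 1080cd + 1536c^2 - 1200a - 1800ad + 2560ac + 960b + 1440bd + 1944c^2d - 432c^3 + 3240acd - 720ac^2 - 972bc^2d + 216bc^3 - 1620abcd + 360abc^2

(-7b - 5 + 9c)(8 - 4b)(3c + 5a - 4b)(6 + 9d - 2c)
= (-56b + 28b^2 - 40 + 20b + 72c - 36bc)(3c + 5a - 4b)(6 + 9d - 2c)    [distributive law]
= (-36b + 28b^2 - 40 + 72c - 36bc)(3c + 5a - 4b)(6 + 9d - 2c)    [combine like terms]
= (-108bc - 180ab + 144b^2 + 84b^2c + 140ab^2 - 112b^3 - 120c - 200a + 160b + 216c^2 + 360ac - 288bc - 108bc^2 - 180abc + 144b^2c)(6 + 9d - 2c)    [distributive law]
= (-396bc - 180ab + 144b^2 + 228b^2c + 140ab^2 - 112b^3 - 120c - 200a + 160b + 216c^2 + 360ac - 108bc^2 - 180abc)(6 + 9d - 2c)    [combine like terms]
= -2376bc - 3564bcd + 792bc^2 - 1080ab - 1620abd + 360abc + 864b^2 + 1296b^2d - 288b^2c + 1368b^2c + 2052b^2cd - 456b^2c^2 + 840ab^2 + 1260ab^2d - 280ab^2c - 672b^3 - 1008b^3d + 224b^3c - 720c - 1080cd + 240c^2 - 1200a - 1800ad + 400ac + 960b + 1440bd - 320bc + 1296c^2 + 1944c^2d - 432c^3 + 2160ac + 3240acd - 720ac^2 - 648bc^2 - 972bc^2d + 216bc^3 - 1080abc - 1620abcd + 360abc^2    [distributive law]
= -2696bc - 3564bcd + 144bc^2 - 1080ab - 1620abd - 720abc + 864b^2 + 1296b^2d + 1080b^2c + 2052b^2cd - 456b^2c^2 + 840ab^2 + 1260ab^2d - 280ab^2c - 672b^3 - 1008b^3d + 224b^3c - 720c - 1080cd + 1536c^2 - 1200a - 1800ad + 2560ac + 960b + 1440bd + 1944c^2d - 432c^3 + 3240acd - 720ac^2 - 972bc^2d + 216bc^3 - 1620abcd + 360abc^2    [combine like terms]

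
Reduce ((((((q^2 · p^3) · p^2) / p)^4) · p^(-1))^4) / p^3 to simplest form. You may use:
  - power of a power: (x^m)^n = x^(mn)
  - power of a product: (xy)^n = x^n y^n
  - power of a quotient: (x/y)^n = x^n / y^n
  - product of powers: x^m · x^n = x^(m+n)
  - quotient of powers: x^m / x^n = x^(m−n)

p^57·q^32

((((((q^2 · p^3) · p^2) / p)^4) · p^(-1))^4) / p^3
= ((((((q^2 · p^3) · p^2) / p)^4)^4) · ((p^(-1))^4)) / p^3    [power of a product]
= (((((q^2 · p^3) · p^2) / p)^16) · ((p^(-1))^4)) / p^3    [power of a power]
= (((((q^2 · p^3) · p^2)^16) / (p^16)) · ((p^(-1))^4)) / p^3    [power of a quotient]
= (((((q^2 · p^3)^16) · ((p^2)^16)) / (p^16)) · ((p^(-1))^4)) / p^3    [power of a product]
= ((((((q^2)^16) · ((p^3)^16)) · ((p^2)^16)) / (p^16)) · ((p^(-1))^4)) / p^3    [power of a product]
= ((((q^32 · ((p^3)^16)) · ((p^2)^16)) / (p^16)) · ((p^(-1))^4)) / p^3    [power of a power]
= ((((q^32 · p^48) · ((p^2)^16)) / (p^16)) · ((p^(-1))^4)) / p^3    [power of a power]
= ((((q^32 · p^48) · p^32) / (p^16)) · ((p^(-1))^4)) / p^3    [power of a power]
= ((((q^32 · p^48) · p^32) / p^16) · p^(-4)) / p^3    [power of a power]
= p^57·q^32    [quotient of powers; product of powers]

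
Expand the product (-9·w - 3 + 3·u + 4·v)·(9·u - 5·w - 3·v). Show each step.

-96·u·w + 45·w^2 + 7·v·w - 27·u + 15·w + 9·v + 27·u^2 + 27·u·v - 12·v^2

(-9·w - 3 + 3·u + 4·v)·(9·u - 5·w - 3·v)
= -81·u·w + 45·w^2 + 27·v·w - 27·u + 15·w + 9·v + 27·u^2 - 15·u·w - 9·u·v + 36·u·v - 20·v·w - 12·v^2    [distributive law]
= -96·u·w + 45·w^2 + 7·v·w - 27·u + 15·w + 9·v + 27·u^2 + 27·u·v - 12·v^2    [combine like terms]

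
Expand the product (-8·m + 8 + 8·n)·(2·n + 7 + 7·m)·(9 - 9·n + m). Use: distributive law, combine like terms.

432·m·n - 344·m·n^2 + 544·m^2·n - 504·m^2 - 56·m^3 + 144·n - 504·n^2 + 504 + 56·m - 144·n^3

(-8·m + 8 + 8·n)·(2·n + 7 + 7·m)·(9 - 9·n + m)
= (-16·m·n - 56·m - 56·m^2 + 16·n + 56 + 56·m + 16·n^2 + 56·n + 56·m·n)·(9 - 9·n + m)    [distributive law]
= (40·m·n - 56·m^2 + 72·n + 56 + 16·n^2)·(9 - 9·n + m)    [combine like terms]
= 360·m·n - 360·m·n^2 + 40·m^2·n - 504·m^2 + 504·m^2·n - 56·m^3 + 648·n - 648·n^2 + 72·m·n + 504 - 504·n + 56·m + 144·n^2 - 144·n^3 + 16·m·n^2    [distributive law]
= 432·m·n - 344·m·n^2 + 544·m^2·n - 504·m^2 - 56·m^3 + 144·n - 504·n^2 + 504 + 56·m - 144·n^3    [combine like terms]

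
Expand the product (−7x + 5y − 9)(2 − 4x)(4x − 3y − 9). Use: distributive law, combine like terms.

−164x² + 154xy − 270x + 112x³ − 164x²y − 30y² − 36y + 60xy² + 162

(−7x + 5y − 9)(2 − 4x)(4x − 3y − 9)
= (−14x + 28x² + 10y − 20xy − 18 + 36x)(4x − 3y − 9)    [distributive law]
= (22x + 28x² + 10y − 20xy − 18)(4x − 3y − 9)    [combine like terms]
= 88x² − 66xy − 198x + 112x³ − 84x²y − 252x² + 40xy − 30y² − 90y − 80x²y + 60xy² + 180xy − 72x + 54y + 162    [distributive law]
= −164x² + 154xy − 270x + 112x³ − 164x²y − 30y² − 36y + 60xy² + 162    [combine like terms]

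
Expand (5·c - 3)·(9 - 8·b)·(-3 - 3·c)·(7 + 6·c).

108·c - 1269·c^2 - 810·c^3 - 96·b·c + 1128·b·c^2 + 720·b·c^3 + 567 - 504·b

(5·c - 3)·(9 - 8·b)·(-3 - 3·c)·(7 + 6·c)
= (45·c - 40·b·c - 27 + 24·b)·(-3 - 3·c)·(7 + 6·c)    [distributive law]
= (-135·c - 135·c^2 + 120·b·c + 120·b·c^2 + 81 + 81·c - 72·b - 72·b·c)·(7 + 6·c)    [distributive law]
= (-54·c - 135·c^2 + 48·b·c + 120·b·c^2 + 81 - 72·b)·(7 + 6·c)    [combine like terms]
= -378·c - 324·c^2 - 945·c^2 - 810·c^3 + 336·b·c + 288·b·c^2 + 840·b·c^2 + 720·b·c^3 + 567 + 486·c - 504·b - 432·b·c    [distributive law]
= 108·c - 1269·c^2 - 810·c^3 - 96·b·c + 1128·b·c^2 + 720·b·c^3 + 567 - 504·b    [combine like terms]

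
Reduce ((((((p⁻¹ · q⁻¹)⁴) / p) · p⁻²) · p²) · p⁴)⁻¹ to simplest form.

pq⁴

((((((p⁻¹ · q⁻¹)⁴) / p) · p⁻²) · p²) · p⁴)⁻¹
= ((((((p⁻¹ · q⁻¹)⁴) / p) · p⁻²) · p²)⁻¹) · ((p⁴)⁻¹)    [power of a product]
= ((((((p⁻¹ · q⁻¹)⁴) / p) · p⁻²)⁻¹) · ((p²)⁻¹)) · ((p⁴)⁻¹)    [power of a product]
= ((((((p⁻¹ · q⁻¹)⁴) / p)⁻¹) · ((p⁻²)⁻¹)) · ((p²)⁻¹)) · ((p⁴)⁻¹)    [power of a product]
= ((((((p⁻¹ · q⁻¹)⁴)⁻¹) / (p⁻¹)) · ((p⁻²)⁻¹)) · ((p²)⁻¹)) · ((p⁴)⁻¹)    [power of a quotient]
= (((((p⁻¹ · q⁻¹)⁻⁴) / (p⁻¹)) · ((p⁻²)⁻¹)) · ((p²)⁻¹)) · ((p⁴)⁻¹)    [power of a power]
= ((((((p⁻¹)⁻⁴) · ((q⁻¹)⁻⁴)) / (p⁻¹)) · ((p⁻²)⁻¹)) · ((p²)⁻¹)) · ((p⁴)⁻¹)    [power of a product]
= ((((p⁴ · ((q⁻¹)⁻⁴)) / (p⁻¹)) · ((p⁻²)⁻¹)) · ((p²)⁻¹)) · ((p⁴)⁻¹)    [power of a power]
= ((((p⁴ · q⁴) / (p⁻¹)) · ((p⁻²)⁻¹)) · ((p²)⁻¹)) · ((p⁴)⁻¹)    [power of a power]
= ((((p⁴ · q⁴) / p⁻¹) · p²) · ((p²)⁻¹)) · ((p⁴)⁻¹)    [power of a power]
= ((((p⁴ · q⁴) / p⁻¹) · p²) · p⁻²) · ((p⁴)⁻¹)    [power of a power]
= ((((p⁴ · q⁴) / p⁻¹) · p²) · p⁻²) · p⁻⁴    [power of a power]
= pq⁴    [quotient of powers; product of powers]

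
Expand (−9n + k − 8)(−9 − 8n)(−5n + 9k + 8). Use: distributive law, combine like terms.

−149n² + 1286kn + 800n − 360n³ + 688kn² − 81k² + 576k − 72k²n + 576

(−9n + k − 8)(−9 − 8n)(−5n + 9k + 8)
= (81n + 72n² − 9k − 8kn + 72 + 64n)(−5n + 9k + 8)    [distributive law]
= (145n + 72n² − 9k − 8kn + 72)(−5n + 9k + 8)    [combine like terms]
= −725n² + 1305kn + 1160n − 360n³ + 648kn² + 576n² + 45kn − 81k² − 72k + 40kn² − 72k²n − 64kn − 360n + 648k + 576    [distributive law]
= −149n² + 1286kn + 800n − 360n³ + 688kn² − 81k² + 576k − 72k²n + 576    [combine like terms]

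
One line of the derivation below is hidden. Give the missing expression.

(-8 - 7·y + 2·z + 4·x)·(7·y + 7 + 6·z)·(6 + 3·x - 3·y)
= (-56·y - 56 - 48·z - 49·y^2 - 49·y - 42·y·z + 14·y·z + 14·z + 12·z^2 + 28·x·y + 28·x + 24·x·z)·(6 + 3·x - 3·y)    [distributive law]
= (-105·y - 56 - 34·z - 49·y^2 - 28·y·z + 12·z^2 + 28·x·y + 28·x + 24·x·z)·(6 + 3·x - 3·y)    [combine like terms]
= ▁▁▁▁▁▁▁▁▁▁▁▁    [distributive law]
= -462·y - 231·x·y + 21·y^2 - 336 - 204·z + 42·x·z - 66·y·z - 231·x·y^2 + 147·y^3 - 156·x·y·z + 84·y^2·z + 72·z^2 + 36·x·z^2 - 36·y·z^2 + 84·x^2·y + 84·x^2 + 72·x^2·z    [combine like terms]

By distributive law:

-630·y - 315·x·y + 315·y^2 - 336 - 168·x + 168·y - 204·z - 102·x·z + 102·y·z - 294·y^2 - 147·x·y^2 + 147·y^3 - 168·y·z - 84·x·y·z + 84·y^2·z + 72·z^2 + 36·x·z^2 - 36·y·z^2 + 168·x·y + 84·x^2·y - 84·x·y^2 + 168·x + 84·x^2 - 84·x·y + 144·x·z + 72·x^2·z - 72·x·y·z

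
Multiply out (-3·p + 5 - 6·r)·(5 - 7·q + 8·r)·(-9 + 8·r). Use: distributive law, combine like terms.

(-3·p + 5 - 6·r)·(5 - 7·q + 8·r)·(-9 + 8·r)
= (-15·p + 21·p·q - 24·p·r + 25 - 35·q + 40·r - 30·r + 42·q·r - 48·r²)·(-9 + 8·r)    [distributive law]
= (-15·p + 21·p·q - 24·p·r + 25 - 35·q + 10·r + 42·q·r - 48·r²)·(-9 + 8·r)    [combine like terms]
= 135·p - 120·p·r - 189·p·q + 168·p·q·r + 216·p·r - 192·p·r² - 225 + 200·r + 315·q - 280·q·r - 90·r + 80·r² - 378·q·r + 336·q·r² + 432·r² - 384·r³    [distributive law]
= 135·p + 96·p·r - 189·p·q + 168·p·q·r - 192·p·r² - 225 + 110·r + 315·q - 658·q·r + 512·r² + 336·q·r² - 384·r³    [combine like terms]

135·p + 96·p·r - 189·p·q + 168·p·q·r - 192·p·r² - 225 + 110·r + 315·q - 658·q·r + 512·r² + 336·q·r² - 384·r³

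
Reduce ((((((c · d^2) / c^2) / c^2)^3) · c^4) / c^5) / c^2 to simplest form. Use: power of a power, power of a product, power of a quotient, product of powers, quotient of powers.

c^(-12)d^6

((((((c · d^2) / c^2) / c^2)^3) · c^4) / c^5) / c^2
= ((((((c · d^2) / c^2)^3) / ((c^2)^3)) · c^4) / c^5) / c^2    [power of a quotient]
= ((((((c · d^2)^3) / ((c^2)^3)) / ((c^2)^3)) · c^4) / c^5) / c^2    [power of a quotient]
= ((((((c^3) · ((d^2)^3)) / ((c^2)^3)) / ((c^2)^3)) · c^4) / c^5) / c^2    [power of a product]
= (((((c^3 · d^6) / ((c^2)^3)) / ((c^2)^3)) · c^4) / c^5) / c^2    [power of a power]
= (((((c^3 · d^6) / c^6) / ((c^2)^3)) · c^4) / c^5) / c^2    [power of a power]
= (((((c^3 · d^6) / c^6) / c^6) · c^4) / c^5) / c^2    [power of a power]
= c^(-12)d^6    [quotient of powers; product of powers]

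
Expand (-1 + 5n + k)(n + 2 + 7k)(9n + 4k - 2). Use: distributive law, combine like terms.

71n^2 - 81kn - 36n + 2k + 4 - 34k^2 + 45n^3 + 344kn^2 + 207k^2n + 28k^3

(-1 + 5n + k)(n + 2 + 7k)(9n + 4k - 2)
= (-n - 2 - 7k + 5n^2 + 10n + 35kn + kn + 2k + 7k^2)(9n + 4k - 2)    [distributive law]
= (9n - 2 - 5k + 5n^2 + 36kn + 7k^2)(9n + 4k - 2)    [combine like terms]
= 81n^2 + 36kn - 18n - 18n - 8k + 4 - 45kn - 20k^2 + 10k + 45n^3 + 20kn^2 - 10n^2 + 324kn^2 + 144k^2n - 72kn + 63k^2n + 28k^3 - 14k^2    [distributive law]
= 71n^2 - 81kn - 36n + 2k + 4 - 34k^2 + 45n^3 + 344kn^2 + 207k^2n + 28k^3    [combine like terms]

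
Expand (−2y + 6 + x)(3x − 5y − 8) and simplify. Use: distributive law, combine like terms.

−11xy + 10y^2 − 14y + 10x − 48 + 3x^2

(−2y + 6 + x)(3x − 5y − 8)
= −6xy + 10y^2 + 16y + 18x − 30y − 48 + 3x^2 − 5xy − 8x    [distributive law]
= −11xy + 10y^2 − 14y + 10x − 48 + 3x^2    [combine like terms]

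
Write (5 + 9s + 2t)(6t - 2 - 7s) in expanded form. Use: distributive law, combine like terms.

(5 + 9s + 2t)(6t - 2 - 7s)
= 30t - 10 - 35s + 54st - 18s - 63s² + 12t² - 4t - 14st    [distributive law]
= 26t - 10 - 53s + 40st - 63s² + 12t²    [combine like terms]

26t - 10 - 53s + 40st - 63s² + 12t²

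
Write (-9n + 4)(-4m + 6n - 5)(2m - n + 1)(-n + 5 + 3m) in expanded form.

-504m^2n^2 + 962m^2n + 216m^3n + 306mn^3 - 1279mn^2 + 1273mn - 54n^4 + 393n^3 - 704n^2 + 465n - 328m^2 - 96m^3 - 340m - 100

(-9n + 4)(-4m + 6n - 5)(2m - n + 1)(-n + 5 + 3m)
= (36mn - 54n^2 + 45n - 16m + 24n - 20)(2m - n + 1)(-n + 5 + 3m)    [distributive law]
= (36mn - 54n^2 + 69n - 16m - 20)(2m - n + 1)(-n + 5 + 3m)    [combine like terms]
= (72m^2n - 36mn^2 + 36mn - 108mn^2 + 54n^3 - 54n^2 + 138mn - 69n^2 + 69n - 32m^2 + 16mn - 16m - 40m + 20n - 20)(-n + 5 + 3m)    [distributive law]
= (72m^2n - 144mn^2 + 190mn + 54n^3 - 123n^2 + 89n - 32m^2 - 56m - 20)(-n + 5 + 3m)    [combine like terms]
= -72m^2n^2 + 360m^2n + 216m^3n + 144mn^3 - 720mn^2 - 432m^2n^2 - 190mn^2 + 950mn + 570m^2n - 54n^4 + 270n^3 + 162mn^3 + 123n^3 - 615n^2 - 369mn^2 - 89n^2 + 445n + 267mn + 32m^2n - 160m^2 - 96m^3 + 56mn - 280m - 168m^2 + 20n - 100 - 60m    [distributive law]
= -504m^2n^2 + 962m^2n + 216m^3n + 306mn^3 - 1279mn^2 + 1273mn - 54n^4 + 393n^3 - 704n^2 + 465n - 328m^2 - 96m^3 - 340m - 100    [combine like terms]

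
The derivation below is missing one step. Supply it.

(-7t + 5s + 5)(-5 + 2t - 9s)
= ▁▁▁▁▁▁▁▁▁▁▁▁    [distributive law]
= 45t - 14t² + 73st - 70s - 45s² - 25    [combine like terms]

By distributive law:

35t - 14t² + 63st - 25s + 10st - 45s² - 25 + 10t - 45s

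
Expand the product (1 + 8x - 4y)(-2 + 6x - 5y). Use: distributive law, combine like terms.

-2 - 10x + 3y + 48x^2 - 64xy + 20y^2

(1 + 8x - 4y)(-2 + 6x - 5y)
= -2 + 6x - 5y - 16x + 48x^2 - 40xy + 8y - 24xy + 20y^2    [distributive law]
= -2 - 10x + 3y + 48x^2 - 64xy + 20y^2    [combine like terms]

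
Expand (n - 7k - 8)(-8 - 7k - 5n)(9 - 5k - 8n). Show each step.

(n - 7k - 8)(-8 - 7k - 5n)(9 - 5k - 8n)
= (-8n - 7kn - 5n² + 56k + 49k² + 35kn + 64 + 56k + 40n)(9 - 5k - 8n)    [distributive law]
= (32n + 28kn - 5n² + 112k + 49k² + 64)(9 - 5k - 8n)    [combine like terms]
= 288n - 160kn - 256n² + 252kn - 140k²n - 224kn² - 45n² + 25kn² + 40n³ + 1008k - 560k² - 896kn + 441k² - 245k³ - 392k²n + 576 - 320k - 512n    [distributive law]
= -224n - 804kn - 301n² - 532k²n - 199kn² + 40n³ + 688k - 119k² - 245k³ + 576    [combine like terms]

-224n - 804kn - 301n² - 532k²n - 199kn² + 40n³ + 688k - 119k² - 245k³ + 576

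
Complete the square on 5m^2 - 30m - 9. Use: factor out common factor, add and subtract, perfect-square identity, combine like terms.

5(m - 3)^2 - 54

5m^2 - 30m - 9
= 5(m^2 - 6m) - 9    [factor out 5 from the m-terms]
= 5(m^2 - 6m + 9 - 9) - 9    [add and subtract 9 inside the bracket]
= 5(m - 3)^2 - 45 - 9    [perfect-square identity]
= 5(m - 3)^2 - 54    [combine constants]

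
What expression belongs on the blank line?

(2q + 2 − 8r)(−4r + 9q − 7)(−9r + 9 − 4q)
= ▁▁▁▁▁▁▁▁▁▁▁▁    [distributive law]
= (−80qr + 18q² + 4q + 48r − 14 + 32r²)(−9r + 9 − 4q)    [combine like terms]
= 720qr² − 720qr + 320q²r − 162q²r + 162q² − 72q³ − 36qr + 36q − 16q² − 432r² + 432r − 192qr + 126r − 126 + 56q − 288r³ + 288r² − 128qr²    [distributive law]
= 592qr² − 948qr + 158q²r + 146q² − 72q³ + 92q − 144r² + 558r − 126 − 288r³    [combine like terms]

Applying distributive law to the line above:

(−8qr + 18q² − 14q − 8r + 18q − 14 + 32r² − 72qr + 56r)(−9r + 9 − 4q)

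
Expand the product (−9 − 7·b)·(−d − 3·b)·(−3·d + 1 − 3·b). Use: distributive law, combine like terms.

−27·d^2 + 9·d − 101·b·d + 27·b − 60·b^2 − 21·b·d^2 − 84·b^2·d − 63·b^3

(−9 − 7·b)·(−d − 3·b)·(−3·d + 1 − 3·b)
= (9·d + 27·b + 7·b·d + 21·b^2)·(−3·d + 1 − 3·b)    [distributive law]
= −27·d^2 + 9·d − 27·b·d − 81·b·d + 27·b − 81·b^2 − 21·b·d^2 + 7·b·d − 21·b^2·d − 63·b^2·d + 21·b^2 − 63·b^3    [distributive law]
= −27·d^2 + 9·d − 101·b·d + 27·b − 60·b^2 − 21·b·d^2 − 84·b^2·d − 63·b^3    [combine like terms]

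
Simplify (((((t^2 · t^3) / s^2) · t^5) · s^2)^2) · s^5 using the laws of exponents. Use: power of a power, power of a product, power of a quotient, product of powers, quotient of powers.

s^5t^20

(((((t^2 · t^3) / s^2) · t^5) · s^2)^2) · s^5
= (((((t^2 · t^3) / s^2) · t^5)^2) · ((s^2)^2)) · s^5    [power of a product]
= (((((t^2 · t^3) / s^2)^2) · ((t^5)^2)) · ((s^2)^2)) · s^5    [power of a product]
= (((((t^2 · t^3)^2) / ((s^2)^2)) · ((t^5)^2)) · ((s^2)^2)) · s^5    [power of a quotient]
= ((((((t^2)^2) · ((t^3)^2)) / ((s^2)^2)) · ((t^5)^2)) · ((s^2)^2)) · s^5    [power of a product]
= ((((t^4 · ((t^3)^2)) / ((s^2)^2)) · ((t^5)^2)) · ((s^2)^2)) · s^5    [power of a power]
= ((((t^4 · t^6) / ((s^2)^2)) · ((t^5)^2)) · ((s^2)^2)) · s^5    [power of a power]
= (((t^10 / ((s^2)^2)) · ((t^5)^2)) · ((s^2)^2)) · s^5    [product of powers]
= (((t^10 / s^4) · ((t^5)^2)) · ((s^2)^2)) · s^5    [power of a power]
= (((t^10 / s^4) · t^10) · ((s^2)^2)) · s^5    [power of a power]
= (((t^10 / s^4) · t^10) · s^4) · s^5    [power of a power]
= s^5t^20    [quotient of powers; product of powers]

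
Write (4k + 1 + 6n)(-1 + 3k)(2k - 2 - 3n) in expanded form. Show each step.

(4k + 1 + 6n)(-1 + 3k)(2k - 2 - 3n)
= (-4k + 12k^2 - 1 + 3k - 6n + 18kn)(2k - 2 - 3n)    [distributive law]
= (-k + 12k^2 - 1 - 6n + 18kn)(2k - 2 - 3n)    [combine like terms]
= -2k^2 + 2k + 3kn + 24k^3 - 24k^2 - 36k^2n - 2k + 2 + 3n - 12kn + 12n + 18n^2 + 36k^2n - 36kn - 54kn^2    [distributive law]
= -26k^2 - 45kn + 24k^3 + 2 + 15n + 18n^2 - 54kn^2    [combine like terms]

-26k^2 - 45kn + 24k^3 + 2 + 15n + 18n^2 - 54kn^2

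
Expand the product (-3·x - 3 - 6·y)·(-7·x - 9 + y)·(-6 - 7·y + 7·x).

(-3·x - 3 - 6·y)·(-7·x - 9 + y)·(-6 - 7·y + 7·x)
= (21·x^2 + 27·x - 3·x·y + 21·x + 27 - 3·y + 42·x·y + 54·y - 6·y^2)·(-6 - 7·y + 7·x)    [distributive law]
= (21·x^2 + 48·x + 39·x·y + 27 + 51·y - 6·y^2)·(-6 - 7·y + 7·x)    [combine like terms]
= -126·x^2 - 147·x^2·y + 147·x^3 - 288·x - 336·x·y + 336·x^2 - 234·x·y - 273·x·y^2 + 273·x^2·y - 162 - 189·y + 189·x - 306·y - 357·y^2 + 357·x·y + 36·y^2 + 42·y^3 - 42·x·y^2    [distributive law]
= 210·x^2 + 126·x^2·y + 147·x^3 - 99·x - 213·x·y - 315·x·y^2 - 162 - 495·y - 321·y^2 + 42·y^3    [combine like terms]

210·x^2 + 126·x^2·y + 147·x^3 - 99·x - 213·x·y - 315·x·y^2 - 162 - 495·y - 321·y^2 + 42·y^3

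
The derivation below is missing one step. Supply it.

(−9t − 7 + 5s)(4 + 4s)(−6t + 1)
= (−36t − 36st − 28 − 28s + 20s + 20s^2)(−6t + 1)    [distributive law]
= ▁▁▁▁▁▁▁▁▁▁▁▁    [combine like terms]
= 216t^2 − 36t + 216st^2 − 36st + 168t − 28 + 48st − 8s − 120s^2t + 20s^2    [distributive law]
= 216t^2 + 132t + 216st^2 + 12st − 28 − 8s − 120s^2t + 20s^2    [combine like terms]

After combine like terms, the bracketed line is:

(−36t − 36st − 28 − 8s + 20s^2)(−6t + 1)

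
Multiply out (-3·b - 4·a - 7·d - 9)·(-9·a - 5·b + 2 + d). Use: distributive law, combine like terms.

47·a·b + 15·b^2 + 39·b + 32·b·d + 36·a^2 + 73·a + 59·a·d - 23·d - 7·d^2 - 18

(-3·b - 4·a - 7·d - 9)·(-9·a - 5·b + 2 + d)
= 27·a·b + 15·b^2 - 6·b - 3·b·d + 36·a^2 + 20·a·b - 8·a - 4·a·d + 63·a·d + 35·b·d - 14·d - 7·d^2 + 81·a + 45·b - 18 - 9·d    [distributive law]
= 47·a·b + 15·b^2 + 39·b + 32·b·d + 36·a^2 + 73·a + 59·a·d - 23·d - 7·d^2 - 18    [combine like terms]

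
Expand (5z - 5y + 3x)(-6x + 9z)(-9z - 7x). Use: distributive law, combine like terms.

-288xz² + 183x²z - 405z³ + 45xyz - 210x²y + 405yz² + 126x³

(5z - 5y + 3x)(-6x + 9z)(-9z - 7x)
= (-30xz + 45z² + 30xy - 45yz - 18x² + 27xz)(-9z - 7x)    [distributive law]
= (-3xz + 45z² + 30xy - 45yz - 18x²)(-9z - 7x)    [combine like terms]
= 27xz² + 21x²z - 405z³ - 315xz² - 270xyz - 210x²y + 405yz² + 315xyz + 162x²z + 126x³    [distributive law]
= -288xz² + 183x²z - 405z³ + 45xyz - 210x²y + 405yz² + 126x³    [combine like terms]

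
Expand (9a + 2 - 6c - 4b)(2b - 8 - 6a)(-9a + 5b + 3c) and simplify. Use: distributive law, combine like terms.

-648a^2b + 282ab^2 + 414abc + 756a^2 - 744ab - 684ac + 486a^3 - 486a^2c + 180b^2 + 348bc + 144a - 80b - 48c - 84b^2c - 36bc^2 + 144c^2 + 108ac^2 - 40b^3

(9a + 2 - 6c - 4b)(2b - 8 - 6a)(-9a + 5b + 3c)
= (18ab - 72a - 54a^2 + 4b - 16 - 12a - 12bc + 48c + 36ac - 8b^2 + 32b + 24ab)(-9a + 5b + 3c)    [distributive law]
= (42ab - 84a - 54a^2 + 36b - 16 - 12bc + 48c + 36ac - 8b^2)(-9a + 5b + 3c)    [combine like terms]
= -378a^2b + 210ab^2 + 126abc + 756a^2 - 420ab - 252ac + 486a^3 - 270a^2b - 162a^2c - 324ab + 180b^2 + 108bc + 144a - 80b - 48c + 108abc - 60b^2c - 36bc^2 - 432ac + 240bc + 144c^2 - 324a^2c + 180abc + 108ac^2 + 72ab^2 - 40b^3 - 24b^2c    [distributive law]
= -648a^2b + 282ab^2 + 414abc + 756a^2 - 744ab - 684ac + 486a^3 - 486a^2c + 180b^2 + 348bc + 144a - 80b - 48c - 84b^2c - 36bc^2 + 144c^2 + 108ac^2 - 40b^3    [combine like terms]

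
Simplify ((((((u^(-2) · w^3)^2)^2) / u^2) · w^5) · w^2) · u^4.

((((((u^(-2) · w^3)^2)^2) / u^2) · w^5) · w^2) · u^4
= (((((u^(-2) · w^3)^4) / u^2) · w^5) · w^2) · u^4    [power of a power]
= ((((((u^(-2))^4) · ((w^3)^4)) / u^2) · w^5) · w^2) · u^4    [power of a product]
= ((((u^(-8) · ((w^3)^4)) / u^2) · w^5) · w^2) · u^4    [power of a power]
= ((((u^(-8) · w^12) / u^2) · w^5) · w^2) · u^4    [power of a power]
= u^(-6)w^19    [quotient of powers; product of powers]

u^(-6)w^19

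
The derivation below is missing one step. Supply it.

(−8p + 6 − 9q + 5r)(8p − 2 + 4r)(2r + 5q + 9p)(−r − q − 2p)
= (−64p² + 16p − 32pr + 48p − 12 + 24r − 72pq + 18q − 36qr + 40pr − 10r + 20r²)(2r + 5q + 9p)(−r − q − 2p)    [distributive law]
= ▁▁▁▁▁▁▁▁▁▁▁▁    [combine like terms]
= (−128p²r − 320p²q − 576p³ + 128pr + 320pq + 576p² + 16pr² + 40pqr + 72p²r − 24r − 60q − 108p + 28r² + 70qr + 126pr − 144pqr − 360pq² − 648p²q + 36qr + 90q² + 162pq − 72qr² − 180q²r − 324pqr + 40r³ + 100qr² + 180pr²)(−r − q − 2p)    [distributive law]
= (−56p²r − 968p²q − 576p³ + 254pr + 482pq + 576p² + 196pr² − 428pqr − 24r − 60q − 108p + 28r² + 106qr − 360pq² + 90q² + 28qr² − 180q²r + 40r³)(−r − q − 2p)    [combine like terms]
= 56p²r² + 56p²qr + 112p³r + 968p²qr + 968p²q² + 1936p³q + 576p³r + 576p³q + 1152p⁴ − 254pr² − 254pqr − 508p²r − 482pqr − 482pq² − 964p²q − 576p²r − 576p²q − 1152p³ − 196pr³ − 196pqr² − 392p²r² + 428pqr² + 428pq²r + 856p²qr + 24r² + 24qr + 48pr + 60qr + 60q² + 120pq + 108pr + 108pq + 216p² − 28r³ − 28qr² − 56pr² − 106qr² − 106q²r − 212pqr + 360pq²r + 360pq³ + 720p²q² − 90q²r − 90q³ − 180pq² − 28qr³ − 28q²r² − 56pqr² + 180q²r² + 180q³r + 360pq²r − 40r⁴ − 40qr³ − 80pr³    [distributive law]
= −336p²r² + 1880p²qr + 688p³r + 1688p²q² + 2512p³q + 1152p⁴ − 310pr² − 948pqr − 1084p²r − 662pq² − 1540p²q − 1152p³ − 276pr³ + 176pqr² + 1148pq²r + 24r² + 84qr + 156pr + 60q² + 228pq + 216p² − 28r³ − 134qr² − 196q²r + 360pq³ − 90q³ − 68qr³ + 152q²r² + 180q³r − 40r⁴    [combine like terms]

Applying combine like terms to the line above:

(−64p² + 64p + 8pr − 12 + 14r − 72pq + 18q − 36qr + 20r²)(2r + 5q + 9p)(−r − q − 2p)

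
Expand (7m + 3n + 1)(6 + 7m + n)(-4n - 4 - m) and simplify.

-327mn - 202m - 245m² - 224m²n - 49m³ - 115mn² - 88n² - 100n - 12n³ - 24

(7m + 3n + 1)(6 + 7m + n)(-4n - 4 - m)
= (42m + 49m² + 7mn + 18n + 21mn + 3n² + 6 + 7m + n)(-4n - 4 - m)    [distributive law]
= (49m + 49m² + 28mn + 19n + 3n² + 6)(-4n - 4 - m)    [combine like terms]
= -196mn - 196m - 49m² - 196m²n - 196m² - 49m³ - 112mn² - 112mn - 28m²n - 76n² - 76n - 19mn - 12n³ - 12n² - 3mn² - 24n - 24 - 6m    [distributive law]
= -327mn - 202m - 245m² - 224m²n - 49m³ - 115mn² - 88n² - 100n - 12n³ - 24    [combine like terms]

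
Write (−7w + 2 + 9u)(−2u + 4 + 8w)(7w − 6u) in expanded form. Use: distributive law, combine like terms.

(−7w + 2 + 9u)(−2u + 4 + 8w)(7w − 6u)
= (14uw − 28w − 56w^2 − 4u + 8 + 16w − 18u^2 + 36u + 72uw)(7w − 6u)    [distributive law]
= (86uw − 12w − 56w^2 + 32u + 8 − 18u^2)(7w − 6u)    [combine like terms]
= 602uw^2 − 516u^2w − 84w^2 + 72uw − 392w^3 + 336uw^2 + 224uw − 192u^2 + 56w − 48u − 126u^2w + 108u^3    [distributive law]
= 938uw^2 − 642u^2w − 84w^2 + 296uw − 392w^3 − 192u^2 + 56w − 48u + 108u^3    [combine like terms]

938uw^2 − 642u^2w − 84w^2 + 296uw − 392w^3 − 192u^2 + 56w − 48u + 108u^3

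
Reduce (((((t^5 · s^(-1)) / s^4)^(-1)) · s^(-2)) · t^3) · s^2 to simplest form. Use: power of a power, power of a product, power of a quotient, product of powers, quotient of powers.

(((((t^5 · s^(-1)) / s^4)^(-1)) · s^(-2)) · t^3) · s^2
= (((((t^5 · s^(-1))^(-1)) / ((s^4)^(-1))) · s^(-2)) · t^3) · s^2    [power of a quotient]
= ((((((t^5)^(-1)) · ((s^(-1))^(-1))) / ((s^4)^(-1))) · s^(-2)) · t^3) · s^2    [power of a product]
= ((((t^(-5) · ((s^(-1))^(-1))) / ((s^4)^(-1))) · s^(-2)) · t^3) · s^2    [power of a power]
= ((((t^(-5) · s) / ((s^4)^(-1))) · s^(-2)) · t^3) · s^2    [power of a power]
= ((((t^(-5) · s) / s^(-4)) · s^(-2)) · t^3) · s^2    [power of a power]
= s^5t^(-2)    [quotient of powers; product of powers]

s^5t^(-2)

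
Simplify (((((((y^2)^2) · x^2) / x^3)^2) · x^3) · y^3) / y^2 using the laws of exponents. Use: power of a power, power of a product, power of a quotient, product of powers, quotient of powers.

x·y^9

(((((((y^2)^2) · x^2) / x^3)^2) · x^3) · y^3) / y^2
= (((((((y^2)^2) · x^2)^2) / ((x^3)^2)) · x^3) · y^3) / y^2    [power of a quotient]
= (((((((y^2)^2)^2) · ((x^2)^2)) / ((x^3)^2)) · x^3) · y^3) / y^2    [power of a product]
= ((((((y^2)^4) · ((x^2)^2)) / ((x^3)^2)) · x^3) · y^3) / y^2    [power of a power]
= ((((y^8 · ((x^2)^2)) / ((x^3)^2)) · x^3) · y^3) / y^2    [power of a power]
= ((((y^8 · x^4) / ((x^3)^2)) · x^3) · y^3) / y^2    [power of a power]
= ((((y^8 · x^4) / x^6) · x^3) · y^3) / y^2    [power of a power]
= x·y^9    [quotient of powers; product of powers]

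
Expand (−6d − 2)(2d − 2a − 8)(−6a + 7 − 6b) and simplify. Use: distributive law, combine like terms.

72ad² − 84d² + 72bd² − 72a²d − 180ad − 72abd + 308d − 264bd − 24a² − 68a − 24ab + 112 − 96b

(−6d − 2)(2d − 2a − 8)(−6a + 7 − 6b)
= (−12d² + 12ad + 48d − 4d + 4a + 16)(−6a + 7 − 6b)    [distributive law]
= (−12d² + 12ad + 44d + 4a + 16)(−6a + 7 − 6b)    [combine like terms]
= 72ad² − 84d² + 72bd² − 72a²d + 84ad − 72abd − 264ad + 308d − 264bd − 24a² + 28a − 24ab − 96a + 112 − 96b    [distributive law]
= 72ad² − 84d² + 72bd² − 72a²d − 180ad − 72abd + 308d − 264bd − 24a² − 68a − 24ab + 112 − 96b    [combine like terms]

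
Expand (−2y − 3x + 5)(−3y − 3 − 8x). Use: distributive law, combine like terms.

6y^2 − 9y + 25xy − 31x + 24x^2 − 15

(−2y − 3x + 5)(−3y − 3 − 8x)
= 6y^2 + 6y + 16xy + 9xy + 9x + 24x^2 − 15y − 15 − 40x    [distributive law]
= 6y^2 − 9y + 25xy − 31x + 24x^2 − 15    [combine like terms]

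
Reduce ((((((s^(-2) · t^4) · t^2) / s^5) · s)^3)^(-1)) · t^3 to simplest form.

((((((s^(-2) · t^4) · t^2) / s^5) · s)^3)^(-1)) · t^3
= (((((s^(-2) · t^4) · t^2) / s^5) · s)^(-3)) · t^3    [power of a power]
= (((((s^(-2) · t^4) · t^2) / s^5)^(-3)) · (s^(-3))) · t^3    [power of a product]
= (((((s^(-2) · t^4) · t^2)^(-3)) / ((s^5)^(-3))) · (s^(-3))) · t^3    [power of a quotient]
= (((((s^(-2) · t^4)^(-3)) · ((t^2)^(-3))) / ((s^5)^(-3))) · (s^(-3))) · t^3    [power of a product]
= ((((((s^(-2))^(-3)) · ((t^4)^(-3))) · ((t^2)^(-3))) / ((s^5)^(-3))) · (s^(-3))) · t^3    [power of a product]
= ((((s^6 · ((t^4)^(-3))) · ((t^2)^(-3))) / ((s^5)^(-3))) · (s^(-3))) · t^3    [power of a power]
= ((((s^6 · t^(-12)) · ((t^2)^(-3))) / ((s^5)^(-3))) · (s^(-3))) · t^3    [power of a power]
= ((((s^6 · t^(-12)) · t^(-6)) / ((s^5)^(-3))) · (s^(-3))) · t^3    [power of a power]
= ((((s^6 · t^(-12)) · t^(-6)) / s^(-15)) · (s^(-3))) · t^3    [power of a power]
= s^18t^(-15)    [quotient of powers; product of powers]

s^18t^(-15)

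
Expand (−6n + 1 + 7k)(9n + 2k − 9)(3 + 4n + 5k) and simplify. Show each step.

(−6n + 1 + 7k)(9n + 2k − 9)(3 + 4n + 5k)
= (−54n^2 − 12kn + 54n + 9n + 2k − 9 + 63kn + 14k^2 − 63k)(3 + 4n + 5k)    [distributive law]
= (−54n^2 + 51kn + 63n − 61k − 9 + 14k^2)(3 + 4n + 5k)    [combine like terms]
= −162n^2 − 216n^3 − 270kn^2 + 153kn + 204kn^2 + 255k^2n + 189n + 252n^2 + 315kn − 183k − 244kn − 305k^2 − 27 − 36n − 45k + 42k^2 + 56k^2n + 70k^3    [distributive law]
= 90n^2 − 216n^3 − 66kn^2 + 224kn + 311k^2n + 153n − 228k − 263k^2 − 27 + 70k^3    [combine like terms]

90n^2 − 216n^3 − 66kn^2 + 224kn + 311k^2n + 153n − 228k − 263k^2 − 27 + 70k^3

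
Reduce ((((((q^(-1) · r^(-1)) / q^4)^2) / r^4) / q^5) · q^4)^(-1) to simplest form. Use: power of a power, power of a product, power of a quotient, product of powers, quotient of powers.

q^11r^6

((((((q^(-1) · r^(-1)) / q^4)^2) / r^4) / q^5) · q^4)^(-1)
= ((((((q^(-1) · r^(-1)) / q^4)^2) / r^4) / q^5)^(-1)) · ((q^4)^(-1))    [power of a product]
= ((((((q^(-1) · r^(-1)) / q^4)^2) / r^4)^(-1)) / ((q^5)^(-1))) · ((q^4)^(-1))    [power of a quotient]
= ((((((q^(-1) · r^(-1)) / q^4)^2)^(-1)) / ((r^4)^(-1))) / ((q^5)^(-1))) · ((q^4)^(-1))    [power of a quotient]
= (((((q^(-1) · r^(-1)) / q^4)^(-2)) / ((r^4)^(-1))) / ((q^5)^(-1))) · ((q^4)^(-1))    [power of a power]
= (((((q^(-1) · r^(-1))^(-2)) / ((q^4)^(-2))) / ((r^4)^(-1))) / ((q^5)^(-1))) · ((q^4)^(-1))    [power of a quotient]
= ((((((q^(-1))^(-2)) · ((r^(-1))^(-2))) / ((q^4)^(-2))) / ((r^4)^(-1))) / ((q^5)^(-1))) · ((q^4)^(-1))    [power of a product]
= ((((q^2 · ((r^(-1))^(-2))) / ((q^4)^(-2))) / ((r^4)^(-1))) / ((q^5)^(-1))) · ((q^4)^(-1))    [power of a power]
= ((((q^2 · r^2) / ((q^4)^(-2))) / ((r^4)^(-1))) / ((q^5)^(-1))) · ((q^4)^(-1))    [power of a power]
= ((((q^2 · r^2) / q^(-8)) / ((r^4)^(-1))) / ((q^5)^(-1))) · ((q^4)^(-1))    [power of a power]
= ((((q^2 · r^2) / q^(-8)) / r^(-4)) / ((q^5)^(-1))) · ((q^4)^(-1))    [power of a power]
= ((((q^2 · r^2) / q^(-8)) / r^(-4)) / q^(-5)) · ((q^4)^(-1))    [power of a power]
= ((((q^2 · r^2) / q^(-8)) / r^(-4)) / q^(-5)) · q^(-4)    [power of a power]
= q^11r^6    [quotient of powers; product of powers]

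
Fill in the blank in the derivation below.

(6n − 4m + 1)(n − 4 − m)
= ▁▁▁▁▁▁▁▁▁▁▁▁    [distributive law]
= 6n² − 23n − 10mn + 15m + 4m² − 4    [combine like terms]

Applying distributive law to the line above:

6n² − 24n − 6mn − 4mn + 16m + 4m² + n − 4 − m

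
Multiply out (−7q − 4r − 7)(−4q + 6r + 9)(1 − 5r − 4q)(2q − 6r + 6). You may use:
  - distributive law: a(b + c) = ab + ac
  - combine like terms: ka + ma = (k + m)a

−336q^3 − 302q^2r + 1442q^2 + 600q^3r + 668q^2r^2 − 224q^4 − 678qr^2 + 1938qr − 1116qr^3 + 1176q − 1476r^3 + 774r^2 − 720r^4 + 1800r − 378

(−7q − 4r − 7)(−4q + 6r + 9)(1 − 5r − 4q)(2q − 6r + 6)
= (28q^2 − 42qr − 63q + 16qr − 24r^2 − 36r + 28q − 42r − 63)(1 − 5r − 4q)(2q − 6r + 6)    [distributive law]
= (28q^2 − 26qr − 35q − 24r^2 − 78r − 63)(1 − 5r − 4q)(2q − 6r + 6)    [combine like terms]
= (28q^2 − 140q^2r − 112q^3 − 26qr + 130qr^2 + 104q^2r − 35q + 175qr + 140q^2 − 24r^2 + 120r^3 + 96qr^2 − 78r + 390r^2 + 312qr − 63 + 315r + 252q)(2q − 6r + 6)    [distributive law]
= (168q^2 − 36q^2r − 112q^3 + 461qr + 226qr^2 + 217q + 366r^2 + 120r^3 + 237r − 63)(2q − 6r + 6)    [combine like terms]
= 336q^3 − 1008q^2r + 1008q^2 − 72q^3r + 216q^2r^2 − 216q^2r − 224q^4 + 672q^3r − 672q^3 + 922q^2r − 2766qr^2 + 2766qr + 452q^2r^2 − 1356qr^3 + 1356qr^2 + 434q^2 − 1302qr + 1302q + 732qr^2 − 2196r^3 + 2196r^2 + 240qr^3 − 720r^4 + 720r^3 + 474qr − 1422r^2 + 1422r − 126q + 378r − 378    [distributive law]
= −336q^3 − 302q^2r + 1442q^2 + 600q^3r + 668q^2r^2 − 224q^4 − 678qr^2 + 1938qr − 1116qr^3 + 1176q − 1476r^3 + 774r^2 − 720r^4 + 1800r − 378    [combine like terms]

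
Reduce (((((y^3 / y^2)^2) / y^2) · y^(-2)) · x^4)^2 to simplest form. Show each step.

(((((y^3 / y^2)^2) / y^2) · y^(-2)) · x^4)^2
= (((((y^3 / y^2)^2) / y^2) · y^(-2))^2) · ((x^4)^2)    [power of a product]
= (((((y^3 / y^2)^2) / y^2)^2) · ((y^(-2))^2)) · ((x^4)^2)    [power of a product]
= (((((y^3 / y^2)^2)^2) / ((y^2)^2)) · ((y^(-2))^2)) · ((x^4)^2)    [power of a quotient]
= ((((y^3 / y^2)^4) / ((y^2)^2)) · ((y^(-2))^2)) · ((x^4)^2)    [power of a power]
= (((((y^3)^4) / ((y^2)^4)) / ((y^2)^2)) · ((y^(-2))^2)) · ((x^4)^2)    [power of a quotient]
= (((y^12 / ((y^2)^4)) / ((y^2)^2)) · ((y^(-2))^2)) · ((x^4)^2)    [power of a power]
= (((y^12 / y^8) / ((y^2)^2)) · ((y^(-2))^2)) · ((x^4)^2)    [power of a power]
= ((y^4 / ((y^2)^2)) · ((y^(-2))^2)) · ((x^4)^2)    [quotient of powers]
= ((y^4 / y^4) · ((y^(-2))^2)) · ((x^4)^2)    [power of a power]
= (y^0 · ((y^(-2))^2)) · ((x^4)^2)    [quotient of powers]
= (y^0 · y^(-4)) · ((x^4)^2)    [power of a power]
= y^(-4) · ((x^4)^2)    [product of powers]
= y^(-4) · x^8    [power of a power]
= x^8y^(-4)    [rearrange]

x^8y^(-4)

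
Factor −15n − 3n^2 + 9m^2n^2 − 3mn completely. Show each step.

3n(−5 − n + 3m^2n − m)

−15n − 3n^2 + 9m^2n^2 − 3mn
= 3(−5n − n^2 + 3m^2n^2 − mn)    [factor out 3]
= 3n(−5 − n + 3m^2n − m)    [factor out n]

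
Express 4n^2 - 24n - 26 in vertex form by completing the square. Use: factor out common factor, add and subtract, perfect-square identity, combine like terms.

4n^2 - 24n - 26
= 4(n^2 - 6n) - 26    [factor out 4 from the n-terms]
= 4(n^2 - 6n + 9 - 9) - 26    [add and subtract 9 inside the bracket]
= 4(n - 3)^2 - 36 - 26    [perfect-square identity]
= 4(n - 3)^2 - 62    [combine constants]

4(n - 3)^2 - 62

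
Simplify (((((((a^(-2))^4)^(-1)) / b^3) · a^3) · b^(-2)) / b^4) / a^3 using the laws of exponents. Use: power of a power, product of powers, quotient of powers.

(((((((a^(-2))^4)^(-1)) / b^3) · a^3) · b^(-2)) / b^4) / a^3
= ((((((a^(-2))^(-4)) / b^3) · a^3) · b^(-2)) / b^4) / a^3    [power of a power]
= ((((a^8 / b^3) · a^3) · b^(-2)) / b^4) / a^3    [power of a power]
= a^8b^(-9)    [quotient of powers; product of powers]

a^8b^(-9)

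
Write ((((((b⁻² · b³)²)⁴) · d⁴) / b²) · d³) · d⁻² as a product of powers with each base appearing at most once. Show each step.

b⁶·d⁵

((((((b⁻² · b³)²)⁴) · d⁴) / b²) · d³) · d⁻²
= (((((b⁻² · b³)⁸) · d⁴) / b²) · d³) · d⁻²    [power of a power]
= ((((((b⁻²)⁸) · ((b³)⁸)) · d⁴) / b²) · d³) · d⁻²    [power of a product]
= ((((b⁻¹⁶ · ((b³)⁸)) · d⁴) / b²) · d³) · d⁻²    [power of a power]
= ((((b⁻¹⁶ · b²⁴) · d⁴) / b²) · d³) · d⁻²    [power of a power]
= (((b⁸ · d⁴) / b²) · d³) · d⁻²    [product of powers]
= b⁶·d⁵    [quotient of powers; product of powers]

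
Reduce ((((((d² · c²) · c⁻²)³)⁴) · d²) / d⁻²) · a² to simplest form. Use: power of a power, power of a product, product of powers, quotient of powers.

a²d²⁸

((((((d² · c²) · c⁻²)³)⁴) · d²) / d⁻²) · a²
= (((((d² · c²) · c⁻²)¹²) · d²) / d⁻²) · a²    [power of a power]
= (((((d² · c²)¹²) · ((c⁻²)¹²)) · d²) / d⁻²) · a²    [power of a product]
= ((((((d²)¹²) · ((c²)¹²)) · ((c⁻²)¹²)) · d²) / d⁻²) · a²    [power of a product]
= ((((d²⁴ · ((c²)¹²)) · ((c⁻²)¹²)) · d²) / d⁻²) · a²    [power of a power]
= ((((d²⁴ · c²⁴) · ((c⁻²)¹²)) · d²) / d⁻²) · a²    [power of a power]
= ((((d²⁴ · c²⁴) · c⁻²⁴) · d²) / d⁻²) · a²    [power of a power]
= a²d²⁸    [quotient of powers; product of powers]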